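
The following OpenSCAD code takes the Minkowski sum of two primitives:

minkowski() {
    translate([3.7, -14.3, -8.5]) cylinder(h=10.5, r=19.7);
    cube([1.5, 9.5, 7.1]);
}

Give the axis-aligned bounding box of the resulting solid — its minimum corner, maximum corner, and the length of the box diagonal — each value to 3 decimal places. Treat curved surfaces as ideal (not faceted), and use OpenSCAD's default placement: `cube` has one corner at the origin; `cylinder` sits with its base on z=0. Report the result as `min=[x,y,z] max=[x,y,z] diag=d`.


min=[-16.000,-34.000,-8.500] max=[24.900,14.900,9.100] diag=66.135

A = translate([3.7, -14.3, -8.5]) cylinder(h=10.5, r=19.7) → bbox [-16,-34,-8.5] .. [23.4,5.4,2]
B = cube([1.5, 9.5, 7.1]) → bbox [0,0,0] .. [1.5,9.5,7.1]
lo = A.lo+B.lo = [-16+0, -34+0, -8.5+0] = [-16.000,-34.000,-8.500]
hi = A.hi+B.hi = [23.4+1.5, 5.4+9.5, 2+7.1] = [24.900,14.900,9.100]
diag = √(40.9²+48.9²+17.6²) = √4373.78 = 66.135


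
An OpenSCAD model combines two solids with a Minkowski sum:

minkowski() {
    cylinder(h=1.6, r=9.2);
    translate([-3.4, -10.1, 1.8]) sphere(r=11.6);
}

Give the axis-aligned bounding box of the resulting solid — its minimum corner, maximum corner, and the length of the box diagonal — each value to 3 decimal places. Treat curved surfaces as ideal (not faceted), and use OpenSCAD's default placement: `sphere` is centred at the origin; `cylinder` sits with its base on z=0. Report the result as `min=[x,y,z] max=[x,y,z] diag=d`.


min=[-24.200,-30.900,-9.800] max=[17.400,10.700,15.000] diag=63.845

A = translate([-3.4, -10.1, 1.8]) sphere(r=11.6) → bbox [-15,-21.7,-9.8] .. [8.2,1.5,13.4]
B = cylinder(h=1.6, r=9.2) → bbox [-9.2,-9.2,0] .. [9.2,9.2,1.6]
lo = A.lo+B.lo = [-15-9.2, -21.7-9.2, -9.8+0] = [-24.200,-30.900,-9.800]
hi = A.hi+B.hi = [8.2+9.2, 1.5+9.2, 13.4+1.6] = [17.400,10.700,15.000]
diag = √(41.6²+41.6²+24.8²) = √4076.16 = 63.845


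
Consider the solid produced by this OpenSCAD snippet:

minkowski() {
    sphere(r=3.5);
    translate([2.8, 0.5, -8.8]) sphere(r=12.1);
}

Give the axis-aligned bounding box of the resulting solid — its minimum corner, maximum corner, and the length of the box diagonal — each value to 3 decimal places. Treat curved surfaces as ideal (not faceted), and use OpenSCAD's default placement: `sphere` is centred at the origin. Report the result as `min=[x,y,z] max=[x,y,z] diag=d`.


min=[-12.800,-15.100,-24.400] max=[18.400,16.100,6.800] diag=54.040

A = translate([2.8, 0.5, -8.8]) sphere(r=12.1) → bbox [-9.3,-11.6,-20.9] .. [14.9,12.6,3.3]
B = sphere(r=3.5) → bbox [-3.5,-3.5,-3.5] .. [3.5,3.5,3.5]
lo = A.lo+B.lo = [-9.3-3.5, -11.6-3.5, -20.9-3.5] = [-12.800,-15.100,-24.400]
hi = A.hi+B.hi = [14.9+3.5, 12.6+3.5, 3.3+3.5] = [18.400,16.100,6.800]
diag = √(31.2²+31.2²+31.2²) = √2920.32 = 54.040


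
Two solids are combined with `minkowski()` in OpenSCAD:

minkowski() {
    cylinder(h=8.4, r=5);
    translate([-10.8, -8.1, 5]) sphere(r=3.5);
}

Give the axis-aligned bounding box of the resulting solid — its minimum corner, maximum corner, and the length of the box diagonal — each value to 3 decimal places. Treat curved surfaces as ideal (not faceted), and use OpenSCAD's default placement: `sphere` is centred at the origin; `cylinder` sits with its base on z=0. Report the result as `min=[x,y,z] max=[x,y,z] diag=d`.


min=[-19.300,-16.600,1.500] max=[-2.300,0.400,16.900] diag=28.551

A = translate([-10.8, -8.1, 5]) sphere(r=3.5) → bbox [-14.3,-11.6,1.5] .. [-7.3,-4.6,8.5]
B = cylinder(h=8.4, r=5) → bbox [-5,-5,0] .. [5,5,8.4]
lo = A.lo+B.lo = [-14.3-5, -11.6-5, 1.5+0] = [-19.300,-16.600,1.500]
hi = A.hi+B.hi = [-7.3+5, -4.6+5, 8.5+8.4] = [-2.300,0.400,16.900]
diag = √(17²+17²+15.4²) = √815.16 = 28.551


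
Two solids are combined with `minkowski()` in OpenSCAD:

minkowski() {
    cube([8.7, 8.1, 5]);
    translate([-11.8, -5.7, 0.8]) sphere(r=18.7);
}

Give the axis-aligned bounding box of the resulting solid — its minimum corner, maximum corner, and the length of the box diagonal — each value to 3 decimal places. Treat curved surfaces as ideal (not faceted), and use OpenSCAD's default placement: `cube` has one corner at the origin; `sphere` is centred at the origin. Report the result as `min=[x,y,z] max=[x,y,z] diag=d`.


min=[-30.500,-24.400,-17.900] max=[15.600,21.100,24.500] diag=77.416

A = translate([-11.8, -5.7, 0.8]) sphere(r=18.7) → bbox [-30.5,-24.4,-17.9] .. [6.9,13,19.5]
B = cube([8.7, 8.1, 5]) → bbox [0,0,0] .. [8.7,8.1,5]
lo = A.lo+B.lo = [-30.5+0, -24.4+0, -17.9+0] = [-30.500,-24.400,-17.900]
hi = A.hi+B.hi = [6.9+8.7, 13+8.1, 19.5+5] = [15.600,21.100,24.500]
diag = √(46.1²+45.5²+42.4²) = √5993.22 = 77.416


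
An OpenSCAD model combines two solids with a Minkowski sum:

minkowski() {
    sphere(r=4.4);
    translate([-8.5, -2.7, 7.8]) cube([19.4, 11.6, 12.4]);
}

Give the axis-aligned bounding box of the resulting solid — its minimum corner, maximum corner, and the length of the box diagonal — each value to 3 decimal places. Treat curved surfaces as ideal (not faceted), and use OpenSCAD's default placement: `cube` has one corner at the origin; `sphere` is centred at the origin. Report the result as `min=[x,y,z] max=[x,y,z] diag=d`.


A = translate([-8.5, -2.7, 7.8]) cube([19.4, 11.6, 12.4]) → bbox [-8.5,-2.7,7.8] .. [10.9,8.9,20.2]
B = sphere(r=4.4) → bbox [-4.4,-4.4,-4.4] .. [4.4,4.4,4.4]
lo = A.lo+B.lo = [-8.5-4.4, -2.7-4.4, 7.8-4.4] = [-12.900,-7.100,3.400]
hi = A.hi+B.hi = [10.9+4.4, 8.9+4.4, 20.2+4.4] = [15.300,13.300,24.600]
diag = √(28.2²+20.4²+21.2²) = √1660.84 = 40.753

min=[-12.900,-7.100,3.400] max=[15.300,13.300,24.600] diag=40.753


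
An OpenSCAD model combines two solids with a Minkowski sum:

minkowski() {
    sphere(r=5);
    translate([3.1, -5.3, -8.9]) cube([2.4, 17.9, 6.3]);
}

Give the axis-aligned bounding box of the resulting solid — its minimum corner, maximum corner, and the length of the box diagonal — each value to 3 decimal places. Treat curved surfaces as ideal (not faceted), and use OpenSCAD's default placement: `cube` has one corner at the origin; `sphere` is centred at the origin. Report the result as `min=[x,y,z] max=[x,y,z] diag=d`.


min=[-1.900,-10.300,-13.900] max=[10.500,17.600,2.400] diag=34.610

A = translate([3.1, -5.3, -8.9]) cube([2.4, 17.9, 6.3]) → bbox [3.1,-5.3,-8.9] .. [5.5,12.6,-2.6]
B = sphere(r=5) → bbox [-5,-5,-5] .. [5,5,5]
lo = A.lo+B.lo = [3.1-5, -5.3-5, -8.9-5] = [-1.900,-10.300,-13.900]
hi = A.hi+B.hi = [5.5+5, 12.6+5, -2.6+5] = [10.500,17.600,2.400]
diag = √(12.4²+27.9²+16.3²) = √1197.86 = 34.610


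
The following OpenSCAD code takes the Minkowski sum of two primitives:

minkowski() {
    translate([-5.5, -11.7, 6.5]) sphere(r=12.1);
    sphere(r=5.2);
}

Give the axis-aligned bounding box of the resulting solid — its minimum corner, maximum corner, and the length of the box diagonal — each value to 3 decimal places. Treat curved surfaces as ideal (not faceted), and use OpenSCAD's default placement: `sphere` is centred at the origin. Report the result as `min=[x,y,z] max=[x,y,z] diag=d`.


min=[-22.800,-29.000,-10.800] max=[11.800,5.600,23.800] diag=59.929

A = translate([-5.5, -11.7, 6.5]) sphere(r=12.1) → bbox [-17.6,-23.8,-5.6] .. [6.6,0.4,18.6]
B = sphere(r=5.2) → bbox [-5.2,-5.2,-5.2] .. [5.2,5.2,5.2]
lo = A.lo+B.lo = [-17.6-5.2, -23.8-5.2, -5.6-5.2] = [-22.800,-29.000,-10.800]
hi = A.hi+B.hi = [6.6+5.2, 0.4+5.2, 18.6+5.2] = [11.800,5.600,23.800]
diag = √(34.6²+34.6²+34.6²) = √3591.48 = 59.929


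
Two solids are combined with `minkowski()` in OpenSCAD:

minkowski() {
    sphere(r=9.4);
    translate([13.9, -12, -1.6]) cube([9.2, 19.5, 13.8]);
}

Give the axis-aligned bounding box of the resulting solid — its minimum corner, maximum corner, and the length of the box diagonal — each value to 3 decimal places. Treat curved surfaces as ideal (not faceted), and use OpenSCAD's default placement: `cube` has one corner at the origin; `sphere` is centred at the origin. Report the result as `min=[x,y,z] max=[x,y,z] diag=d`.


min=[4.500,-21.400,-11.000] max=[32.500,16.900,21.600] diag=57.564

A = translate([13.9, -12, -1.6]) cube([9.2, 19.5, 13.8]) → bbox [13.9,-12,-1.6] .. [23.1,7.5,12.2]
B = sphere(r=9.4) → bbox [-9.4,-9.4,-9.4] .. [9.4,9.4,9.4]
lo = A.lo+B.lo = [13.9-9.4, -12-9.4, -1.6-9.4] = [4.500,-21.400,-11.000]
hi = A.hi+B.hi = [23.1+9.4, 7.5+9.4, 12.2+9.4] = [32.500,16.900,21.600]
diag = √(28²+38.3²+32.6²) = √3313.65 = 57.564


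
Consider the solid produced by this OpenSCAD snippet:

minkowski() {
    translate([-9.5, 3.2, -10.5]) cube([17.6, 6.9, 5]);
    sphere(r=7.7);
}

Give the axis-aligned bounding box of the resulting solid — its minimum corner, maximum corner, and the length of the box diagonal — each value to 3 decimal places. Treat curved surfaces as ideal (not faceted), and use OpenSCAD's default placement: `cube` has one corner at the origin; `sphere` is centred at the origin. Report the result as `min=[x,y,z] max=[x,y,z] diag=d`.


A = translate([-9.5, 3.2, -10.5]) cube([17.6, 6.9, 5]) → bbox [-9.5,3.2,-10.5] .. [8.1,10.1,-5.5]
B = sphere(r=7.7) → bbox [-7.7,-7.7,-7.7] .. [7.7,7.7,7.7]
lo = A.lo+B.lo = [-9.5-7.7, 3.2-7.7, -10.5-7.7] = [-17.200,-4.500,-18.200]
hi = A.hi+B.hi = [8.1+7.7, 10.1+7.7, -5.5+7.7] = [15.800,17.800,2.200]
diag = √(33²+22.3²+20.4²) = √2002.45 = 44.749

min=[-17.200,-4.500,-18.200] max=[15.800,17.800,2.200] diag=44.749


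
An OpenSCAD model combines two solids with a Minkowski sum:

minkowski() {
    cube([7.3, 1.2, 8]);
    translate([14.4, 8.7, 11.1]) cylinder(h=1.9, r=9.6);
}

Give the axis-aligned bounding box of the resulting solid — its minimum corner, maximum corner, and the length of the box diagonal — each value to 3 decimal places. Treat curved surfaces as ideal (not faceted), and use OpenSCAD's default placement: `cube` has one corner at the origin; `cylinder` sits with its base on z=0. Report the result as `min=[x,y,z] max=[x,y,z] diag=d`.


A = translate([14.4, 8.7, 11.1]) cylinder(h=1.9, r=9.6) → bbox [4.8,-0.9,11.1] .. [24,18.3,13]
B = cube([7.3, 1.2, 8]) → bbox [0,0,0] .. [7.3,1.2,8]
lo = A.lo+B.lo = [4.8+0, -0.9+0, 11.1+0] = [4.800,-0.900,11.100]
hi = A.hi+B.hi = [24+7.3, 18.3+1.2, 13+8] = [31.300,19.500,21.000]
diag = √(26.5²+20.4²+9.9²) = √1216.42 = 34.877

min=[4.800,-0.900,11.100] max=[31.300,19.500,21.000] diag=34.877


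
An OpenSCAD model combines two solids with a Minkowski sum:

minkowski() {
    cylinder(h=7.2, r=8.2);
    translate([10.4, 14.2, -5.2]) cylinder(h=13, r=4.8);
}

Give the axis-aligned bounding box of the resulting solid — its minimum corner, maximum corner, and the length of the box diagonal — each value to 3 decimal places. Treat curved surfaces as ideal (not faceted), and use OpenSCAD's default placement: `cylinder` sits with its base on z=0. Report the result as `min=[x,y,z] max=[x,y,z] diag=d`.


A = translate([10.4, 14.2, -5.2]) cylinder(h=13, r=4.8) → bbox [5.6,9.4,-5.2] .. [15.2,19,7.8]
B = cylinder(h=7.2, r=8.2) → bbox [-8.2,-8.2,0] .. [8.2,8.2,7.2]
lo = A.lo+B.lo = [5.6-8.2, 9.4-8.2, -5.2+0] = [-2.600,1.200,-5.200]
hi = A.hi+B.hi = [15.2+8.2, 19+8.2, 7.8+7.2] = [23.400,27.200,15.000]
diag = √(26²+26²+20.2²) = √1760.04 = 41.953

min=[-2.600,1.200,-5.200] max=[23.400,27.200,15.000] diag=41.953


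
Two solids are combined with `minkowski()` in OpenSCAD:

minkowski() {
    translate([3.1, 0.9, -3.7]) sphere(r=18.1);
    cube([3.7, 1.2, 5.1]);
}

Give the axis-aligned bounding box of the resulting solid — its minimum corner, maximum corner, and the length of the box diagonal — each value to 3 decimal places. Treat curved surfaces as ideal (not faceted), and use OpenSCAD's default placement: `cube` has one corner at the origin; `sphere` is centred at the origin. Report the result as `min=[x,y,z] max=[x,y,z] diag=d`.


min=[-15.000,-17.200,-21.800] max=[24.900,20.200,19.500] diag=68.531

A = translate([3.1, 0.9, -3.7]) sphere(r=18.1) → bbox [-15,-17.2,-21.8] .. [21.2,19,14.4]
B = cube([3.7, 1.2, 5.1]) → bbox [0,0,0] .. [3.7,1.2,5.1]
lo = A.lo+B.lo = [-15+0, -17.2+0, -21.8+0] = [-15.000,-17.200,-21.800]
hi = A.hi+B.hi = [21.2+3.7, 19+1.2, 14.4+5.1] = [24.900,20.200,19.500]
diag = √(39.9²+37.4²+41.3²) = √4696.46 = 68.531


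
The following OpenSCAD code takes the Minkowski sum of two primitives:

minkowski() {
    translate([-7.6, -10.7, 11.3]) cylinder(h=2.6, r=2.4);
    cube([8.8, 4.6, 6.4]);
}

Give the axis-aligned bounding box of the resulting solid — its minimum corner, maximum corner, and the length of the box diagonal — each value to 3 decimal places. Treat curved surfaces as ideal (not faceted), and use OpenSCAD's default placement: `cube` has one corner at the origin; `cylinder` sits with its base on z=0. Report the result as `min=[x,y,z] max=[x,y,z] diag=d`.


A = translate([-7.6, -10.7, 11.3]) cylinder(h=2.6, r=2.4) → bbox [-10,-13.1,11.3] .. [-5.2,-8.3,13.9]
B = cube([8.8, 4.6, 6.4]) → bbox [0,0,0] .. [8.8,4.6,6.4]
lo = A.lo+B.lo = [-10+0, -13.1+0, 11.3+0] = [-10.000,-13.100,11.300]
hi = A.hi+B.hi = [-5.2+8.8, -8.3+4.6, 13.9+6.4] = [3.600,-3.700,20.300]
diag = √(13.6²+9.4²+9²) = √354.32 = 18.823

min=[-10.000,-13.100,11.300] max=[3.600,-3.700,20.300] diag=18.823


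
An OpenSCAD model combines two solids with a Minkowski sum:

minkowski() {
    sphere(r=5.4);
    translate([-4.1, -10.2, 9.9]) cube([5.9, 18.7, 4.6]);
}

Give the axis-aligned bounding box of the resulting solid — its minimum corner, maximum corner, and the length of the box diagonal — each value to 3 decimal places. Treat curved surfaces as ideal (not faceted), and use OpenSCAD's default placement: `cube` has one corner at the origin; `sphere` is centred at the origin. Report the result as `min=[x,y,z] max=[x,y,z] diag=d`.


A = translate([-4.1, -10.2, 9.9]) cube([5.9, 18.7, 4.6]) → bbox [-4.1,-10.2,9.9] .. [1.8,8.5,14.5]
B = sphere(r=5.4) → bbox [-5.4,-5.4,-5.4] .. [5.4,5.4,5.4]
lo = A.lo+B.lo = [-4.1-5.4, -10.2-5.4, 9.9-5.4] = [-9.500,-15.600,4.500]
hi = A.hi+B.hi = [1.8+5.4, 8.5+5.4, 14.5+5.4] = [7.200,13.900,19.900]
diag = √(16.7²+29.5²+15.4²) = √1386.3 = 37.233

min=[-9.500,-15.600,4.500] max=[7.200,13.900,19.900] diag=37.233


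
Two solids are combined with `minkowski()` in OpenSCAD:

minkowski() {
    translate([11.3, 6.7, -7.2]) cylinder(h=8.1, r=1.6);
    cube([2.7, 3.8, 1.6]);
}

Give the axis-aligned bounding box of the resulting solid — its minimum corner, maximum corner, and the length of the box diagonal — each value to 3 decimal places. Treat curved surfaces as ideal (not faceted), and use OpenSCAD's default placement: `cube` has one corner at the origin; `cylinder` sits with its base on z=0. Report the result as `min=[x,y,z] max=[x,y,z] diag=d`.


min=[9.700,5.100,-7.200] max=[15.600,12.100,2.500] diag=13.338

A = translate([11.3, 6.7, -7.2]) cylinder(h=8.1, r=1.6) → bbox [9.7,5.1,-7.2] .. [12.9,8.3,0.9]
B = cube([2.7, 3.8, 1.6]) → bbox [0,0,0] .. [2.7,3.8,1.6]
lo = A.lo+B.lo = [9.7+0, 5.1+0, -7.2+0] = [9.700,5.100,-7.200]
hi = A.hi+B.hi = [12.9+2.7, 8.3+3.8, 0.9+1.6] = [15.600,12.100,2.500]
diag = √(5.9²+7²+9.7²) = √177.9 = 13.338


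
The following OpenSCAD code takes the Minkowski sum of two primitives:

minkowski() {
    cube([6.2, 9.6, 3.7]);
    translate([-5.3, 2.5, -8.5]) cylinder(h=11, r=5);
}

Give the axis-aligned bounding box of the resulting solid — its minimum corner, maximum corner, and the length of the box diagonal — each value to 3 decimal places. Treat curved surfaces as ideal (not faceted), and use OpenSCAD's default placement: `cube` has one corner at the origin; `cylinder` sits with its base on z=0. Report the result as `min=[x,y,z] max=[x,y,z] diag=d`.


A = translate([-5.3, 2.5, -8.5]) cylinder(h=11, r=5) → bbox [-10.3,-2.5,-8.5] .. [-0.3,7.5,2.5]
B = cube([6.2, 9.6, 3.7]) → bbox [0,0,0] .. [6.2,9.6,3.7]
lo = A.lo+B.lo = [-10.3+0, -2.5+0, -8.5+0] = [-10.300,-2.500,-8.500]
hi = A.hi+B.hi = [-0.3+6.2, 7.5+9.6, 2.5+3.7] = [5.900,17.100,6.200]
diag = √(16.2²+19.6²+14.7²) = √862.69 = 29.372

min=[-10.300,-2.500,-8.500] max=[5.900,17.100,6.200] diag=29.372


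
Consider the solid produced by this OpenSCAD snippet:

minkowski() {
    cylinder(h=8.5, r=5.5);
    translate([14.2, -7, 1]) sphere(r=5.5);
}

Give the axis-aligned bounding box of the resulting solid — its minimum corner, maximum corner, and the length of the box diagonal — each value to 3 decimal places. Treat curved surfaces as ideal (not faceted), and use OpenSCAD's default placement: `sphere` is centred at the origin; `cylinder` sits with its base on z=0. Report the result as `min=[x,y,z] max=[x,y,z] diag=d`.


A = translate([14.2, -7, 1]) sphere(r=5.5) → bbox [8.7,-12.5,-4.5] .. [19.7,-1.5,6.5]
B = cylinder(h=8.5, r=5.5) → bbox [-5.5,-5.5,0] .. [5.5,5.5,8.5]
lo = A.lo+B.lo = [8.7-5.5, -12.5-5.5, -4.5+0] = [3.200,-18.000,-4.500]
hi = A.hi+B.hi = [19.7+5.5, -1.5+5.5, 6.5+8.5] = [25.200,4.000,15.000]
diag = √(22²+22²+19.5²) = √1348.25 = 36.719

min=[3.200,-18.000,-4.500] max=[25.200,4.000,15.000] diag=36.719


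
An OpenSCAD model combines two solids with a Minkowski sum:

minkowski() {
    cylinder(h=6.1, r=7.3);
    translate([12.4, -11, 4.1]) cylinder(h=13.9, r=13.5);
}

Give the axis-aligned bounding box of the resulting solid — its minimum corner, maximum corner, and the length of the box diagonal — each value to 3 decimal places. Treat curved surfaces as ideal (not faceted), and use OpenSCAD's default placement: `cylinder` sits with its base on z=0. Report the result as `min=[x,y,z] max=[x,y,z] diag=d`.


A = translate([12.4, -11, 4.1]) cylinder(h=13.9, r=13.5) → bbox [-1.1,-24.5,4.1] .. [25.9,2.5,18]
B = cylinder(h=6.1, r=7.3) → bbox [-7.3,-7.3,0] .. [7.3,7.3,6.1]
lo = A.lo+B.lo = [-1.1-7.3, -24.5-7.3, 4.1+0] = [-8.400,-31.800,4.100]
hi = A.hi+B.hi = [25.9+7.3, 2.5+7.3, 18+6.1] = [33.200,9.800,24.100]
diag = √(41.6²+41.6²+20²) = √3861.12 = 62.138

min=[-8.400,-31.800,4.100] max=[33.200,9.800,24.100] diag=62.138


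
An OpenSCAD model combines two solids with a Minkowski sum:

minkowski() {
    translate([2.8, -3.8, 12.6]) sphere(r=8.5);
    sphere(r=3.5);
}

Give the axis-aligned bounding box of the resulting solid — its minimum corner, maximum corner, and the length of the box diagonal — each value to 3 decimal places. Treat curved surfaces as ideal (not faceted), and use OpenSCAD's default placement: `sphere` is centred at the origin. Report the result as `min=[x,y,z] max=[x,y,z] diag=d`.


min=[-9.200,-15.800,0.600] max=[14.800,8.200,24.600] diag=41.569

A = translate([2.8, -3.8, 12.6]) sphere(r=8.5) → bbox [-5.7,-12.3,4.1] .. [11.3,4.7,21.1]
B = sphere(r=3.5) → bbox [-3.5,-3.5,-3.5] .. [3.5,3.5,3.5]
lo = A.lo+B.lo = [-5.7-3.5, -12.3-3.5, 4.1-3.5] = [-9.200,-15.800,0.600]
hi = A.hi+B.hi = [11.3+3.5, 4.7+3.5, 21.1+3.5] = [14.800,8.200,24.600]
diag = √(24²+24²+24²) = √1728 = 41.569


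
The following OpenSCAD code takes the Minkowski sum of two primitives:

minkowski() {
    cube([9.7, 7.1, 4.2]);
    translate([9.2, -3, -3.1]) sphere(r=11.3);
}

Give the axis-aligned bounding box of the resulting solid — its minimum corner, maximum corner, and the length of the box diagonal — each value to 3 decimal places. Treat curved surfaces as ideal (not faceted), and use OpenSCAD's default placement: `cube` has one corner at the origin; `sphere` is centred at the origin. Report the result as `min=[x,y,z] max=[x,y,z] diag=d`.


min=[-2.100,-14.300,-14.400] max=[30.200,15.400,12.400] diag=51.416

A = translate([9.2, -3, -3.1]) sphere(r=11.3) → bbox [-2.1,-14.3,-14.4] .. [20.5,8.3,8.2]
B = cube([9.7, 7.1, 4.2]) → bbox [0,0,0] .. [9.7,7.1,4.2]
lo = A.lo+B.lo = [-2.1+0, -14.3+0, -14.4+0] = [-2.100,-14.300,-14.400]
hi = A.hi+B.hi = [20.5+9.7, 8.3+7.1, 8.2+4.2] = [30.200,15.400,12.400]
diag = √(32.3²+29.7²+26.8²) = √2643.62 = 51.416


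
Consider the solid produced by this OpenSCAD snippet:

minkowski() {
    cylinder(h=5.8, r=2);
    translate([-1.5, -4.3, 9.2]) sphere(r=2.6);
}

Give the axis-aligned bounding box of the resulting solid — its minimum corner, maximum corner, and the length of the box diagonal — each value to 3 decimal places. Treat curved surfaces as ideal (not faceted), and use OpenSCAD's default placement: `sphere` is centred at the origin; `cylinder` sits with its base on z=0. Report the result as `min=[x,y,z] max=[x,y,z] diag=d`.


A = translate([-1.5, -4.3, 9.2]) sphere(r=2.6) → bbox [-4.1,-6.9,6.6] .. [1.1,-1.7,11.8]
B = cylinder(h=5.8, r=2) → bbox [-2,-2,0] .. [2,2,5.8]
lo = A.lo+B.lo = [-4.1-2, -6.9-2, 6.6+0] = [-6.100,-8.900,6.600]
hi = A.hi+B.hi = [1.1+2, -1.7+2, 11.8+5.8] = [3.100,0.300,17.600]
diag = √(9.2²+9.2²+11²) = √290.28 = 17.038

min=[-6.100,-8.900,6.600] max=[3.100,0.300,17.600] diag=17.038


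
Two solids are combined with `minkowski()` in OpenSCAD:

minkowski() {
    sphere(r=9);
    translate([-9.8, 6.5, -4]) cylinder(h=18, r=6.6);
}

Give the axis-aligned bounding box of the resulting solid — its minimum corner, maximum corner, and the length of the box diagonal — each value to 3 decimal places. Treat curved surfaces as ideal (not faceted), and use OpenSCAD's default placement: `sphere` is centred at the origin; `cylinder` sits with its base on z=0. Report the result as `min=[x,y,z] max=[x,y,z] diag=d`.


A = translate([-9.8, 6.5, -4]) cylinder(h=18, r=6.6) → bbox [-16.4,-0.1,-4] .. [-3.2,13.1,14]
B = sphere(r=9) → bbox [-9,-9,-9] .. [9,9,9]
lo = A.lo+B.lo = [-16.4-9, -0.1-9, -4-9] = [-25.400,-9.100,-13.000]
hi = A.hi+B.hi = [-3.2+9, 13.1+9, 14+9] = [5.800,22.100,23.000]
diag = √(31.2²+31.2²+36²) = √3242.88 = 56.946

min=[-25.400,-9.100,-13.000] max=[5.800,22.100,23.000] diag=56.946


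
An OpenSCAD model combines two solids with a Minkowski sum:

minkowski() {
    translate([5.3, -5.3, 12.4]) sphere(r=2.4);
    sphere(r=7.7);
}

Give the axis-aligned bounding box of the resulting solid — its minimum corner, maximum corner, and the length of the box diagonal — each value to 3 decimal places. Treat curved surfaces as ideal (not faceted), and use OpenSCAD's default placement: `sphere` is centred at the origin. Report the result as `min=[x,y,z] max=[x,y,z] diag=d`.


min=[-4.800,-15.400,2.300] max=[15.400,4.800,22.500] diag=34.987

A = translate([5.3, -5.3, 12.4]) sphere(r=2.4) → bbox [2.9,-7.7,10] .. [7.7,-2.9,14.8]
B = sphere(r=7.7) → bbox [-7.7,-7.7,-7.7] .. [7.7,7.7,7.7]
lo = A.lo+B.lo = [2.9-7.7, -7.7-7.7, 10-7.7] = [-4.800,-15.400,2.300]
hi = A.hi+B.hi = [7.7+7.7, -2.9+7.7, 14.8+7.7] = [15.400,4.800,22.500]
diag = √(20.2²+20.2²+20.2²) = √1224.12 = 34.987


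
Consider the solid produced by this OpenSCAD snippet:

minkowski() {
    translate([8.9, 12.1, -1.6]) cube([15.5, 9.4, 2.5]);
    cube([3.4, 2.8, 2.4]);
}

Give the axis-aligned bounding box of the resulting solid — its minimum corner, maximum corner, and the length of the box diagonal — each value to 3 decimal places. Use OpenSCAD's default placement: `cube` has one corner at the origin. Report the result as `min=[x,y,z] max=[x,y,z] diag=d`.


min=[8.900,12.100,-1.600] max=[27.800,24.300,3.300] diag=23.023

A = translate([8.9, 12.1, -1.6]) cube([15.5, 9.4, 2.5]) → bbox [8.9,12.1,-1.6] .. [24.4,21.5,0.9]
B = cube([3.4, 2.8, 2.4]) → bbox [0,0,0] .. [3.4,2.8,2.4]
lo = A.lo+B.lo = [8.9+0, 12.1+0, -1.6+0] = [8.900,12.100,-1.600]
hi = A.hi+B.hi = [24.4+3.4, 21.5+2.8, 0.9+2.4] = [27.800,24.300,3.300]
diag = √(18.9²+12.2²+4.9²) = √530.06 = 23.023


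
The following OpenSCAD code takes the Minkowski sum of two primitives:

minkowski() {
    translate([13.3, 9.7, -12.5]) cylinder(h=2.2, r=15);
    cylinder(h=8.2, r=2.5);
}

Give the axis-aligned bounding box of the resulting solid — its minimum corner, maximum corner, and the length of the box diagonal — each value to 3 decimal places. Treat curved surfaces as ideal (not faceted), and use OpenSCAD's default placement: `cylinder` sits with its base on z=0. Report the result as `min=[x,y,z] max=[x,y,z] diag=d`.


A = translate([13.3, 9.7, -12.5]) cylinder(h=2.2, r=15) → bbox [-1.7,-5.3,-12.5] .. [28.3,24.7,-10.3]
B = cylinder(h=8.2, r=2.5) → bbox [-2.5,-2.5,0] .. [2.5,2.5,8.2]
lo = A.lo+B.lo = [-1.7-2.5, -5.3-2.5, -12.5+0] = [-4.200,-7.800,-12.500]
hi = A.hi+B.hi = [28.3+2.5, 24.7+2.5, -10.3+8.2] = [30.800,27.200,-2.100]
diag = √(35²+35²+10.4²) = √2558.16 = 50.578

min=[-4.200,-7.800,-12.500] max=[30.800,27.200,-2.100] diag=50.578


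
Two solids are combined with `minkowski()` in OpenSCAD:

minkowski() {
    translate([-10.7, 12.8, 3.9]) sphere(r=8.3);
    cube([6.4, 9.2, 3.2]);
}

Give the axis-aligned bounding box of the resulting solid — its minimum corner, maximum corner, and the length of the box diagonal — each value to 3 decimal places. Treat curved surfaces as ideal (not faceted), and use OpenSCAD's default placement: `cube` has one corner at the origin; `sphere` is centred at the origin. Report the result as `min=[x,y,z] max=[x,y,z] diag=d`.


min=[-19.000,4.500,-4.400] max=[4.000,30.300,15.400] diag=39.833

A = translate([-10.7, 12.8, 3.9]) sphere(r=8.3) → bbox [-19,4.5,-4.4] .. [-2.4,21.1,12.2]
B = cube([6.4, 9.2, 3.2]) → bbox [0,0,0] .. [6.4,9.2,3.2]
lo = A.lo+B.lo = [-19+0, 4.5+0, -4.4+0] = [-19.000,4.500,-4.400]
hi = A.hi+B.hi = [-2.4+6.4, 21.1+9.2, 12.2+3.2] = [4.000,30.300,15.400]
diag = √(23²+25.8²+19.8²) = √1586.68 = 39.833


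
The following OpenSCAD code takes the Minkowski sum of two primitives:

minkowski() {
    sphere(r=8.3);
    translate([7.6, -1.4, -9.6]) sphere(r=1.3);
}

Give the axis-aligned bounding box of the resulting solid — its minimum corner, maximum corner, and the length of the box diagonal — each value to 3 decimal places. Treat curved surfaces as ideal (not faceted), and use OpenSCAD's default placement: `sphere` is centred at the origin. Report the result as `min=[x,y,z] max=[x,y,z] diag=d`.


min=[-2.000,-11.000,-19.200] max=[17.200,8.200,0.000] diag=33.255

A = translate([7.6, -1.4, -9.6]) sphere(r=1.3) → bbox [6.3,-2.7,-10.9] .. [8.9,-0.1,-8.3]
B = sphere(r=8.3) → bbox [-8.3,-8.3,-8.3] .. [8.3,8.3,8.3]
lo = A.lo+B.lo = [6.3-8.3, -2.7-8.3, -10.9-8.3] = [-2.000,-11.000,-19.200]
hi = A.hi+B.hi = [8.9+8.3, -0.1+8.3, -8.3+8.3] = [17.200,8.200,0.000]
diag = √(19.2²+19.2²+19.2²) = √1105.92 = 33.255


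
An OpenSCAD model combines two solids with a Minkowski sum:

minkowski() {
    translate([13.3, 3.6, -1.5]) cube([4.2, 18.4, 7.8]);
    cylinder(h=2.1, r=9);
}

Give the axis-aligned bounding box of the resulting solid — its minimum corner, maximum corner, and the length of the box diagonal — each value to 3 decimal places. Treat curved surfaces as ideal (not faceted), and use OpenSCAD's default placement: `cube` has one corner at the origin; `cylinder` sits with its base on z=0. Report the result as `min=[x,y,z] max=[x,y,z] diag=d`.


A = translate([13.3, 3.6, -1.5]) cube([4.2, 18.4, 7.8]) → bbox [13.3,3.6,-1.5] .. [17.5,22,6.3]
B = cylinder(h=2.1, r=9) → bbox [-9,-9,0] .. [9,9,2.1]
lo = A.lo+B.lo = [13.3-9, 3.6-9, -1.5+0] = [4.300,-5.400,-1.500]
hi = A.hi+B.hi = [17.5+9, 22+9, 6.3+2.1] = [26.500,31.000,8.400]
diag = √(22.2²+36.4²+9.9²) = √1915.81 = 43.770

min=[4.300,-5.400,-1.500] max=[26.500,31.000,8.400] diag=43.770


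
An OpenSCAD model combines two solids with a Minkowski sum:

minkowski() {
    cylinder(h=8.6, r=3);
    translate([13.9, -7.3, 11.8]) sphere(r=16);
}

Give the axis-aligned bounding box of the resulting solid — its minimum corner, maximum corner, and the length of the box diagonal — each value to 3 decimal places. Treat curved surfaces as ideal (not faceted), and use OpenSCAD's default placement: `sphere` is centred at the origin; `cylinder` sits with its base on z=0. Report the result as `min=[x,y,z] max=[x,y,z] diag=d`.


A = translate([13.9, -7.3, 11.8]) sphere(r=16) → bbox [-2.1,-23.3,-4.2] .. [29.9,8.7,27.8]
B = cylinder(h=8.6, r=3) → bbox [-3,-3,0] .. [3,3,8.6]
lo = A.lo+B.lo = [-2.1-3, -23.3-3, -4.2+0] = [-5.100,-26.300,-4.200]
hi = A.hi+B.hi = [29.9+3, 8.7+3, 27.8+8.6] = [32.900,11.700,36.400]
diag = √(38²+38²+40.6²) = √4536.36 = 67.353

min=[-5.100,-26.300,-4.200] max=[32.900,11.700,36.400] diag=67.353


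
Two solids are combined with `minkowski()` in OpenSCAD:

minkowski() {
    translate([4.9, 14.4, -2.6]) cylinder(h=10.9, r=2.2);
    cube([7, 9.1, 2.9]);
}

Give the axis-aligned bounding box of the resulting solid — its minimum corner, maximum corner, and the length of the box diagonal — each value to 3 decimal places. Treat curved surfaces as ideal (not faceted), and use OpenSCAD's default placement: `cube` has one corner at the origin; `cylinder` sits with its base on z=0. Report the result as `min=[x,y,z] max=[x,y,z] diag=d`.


min=[2.700,12.200,-2.600] max=[14.100,25.700,11.200] diag=22.420

A = translate([4.9, 14.4, -2.6]) cylinder(h=10.9, r=2.2) → bbox [2.7,12.2,-2.6] .. [7.1,16.6,8.3]
B = cube([7, 9.1, 2.9]) → bbox [0,0,0] .. [7,9.1,2.9]
lo = A.lo+B.lo = [2.7+0, 12.2+0, -2.6+0] = [2.700,12.200,-2.600]
hi = A.hi+B.hi = [7.1+7, 16.6+9.1, 8.3+2.9] = [14.100,25.700,11.200]
diag = √(11.4²+13.5²+13.8²) = √502.65 = 22.420


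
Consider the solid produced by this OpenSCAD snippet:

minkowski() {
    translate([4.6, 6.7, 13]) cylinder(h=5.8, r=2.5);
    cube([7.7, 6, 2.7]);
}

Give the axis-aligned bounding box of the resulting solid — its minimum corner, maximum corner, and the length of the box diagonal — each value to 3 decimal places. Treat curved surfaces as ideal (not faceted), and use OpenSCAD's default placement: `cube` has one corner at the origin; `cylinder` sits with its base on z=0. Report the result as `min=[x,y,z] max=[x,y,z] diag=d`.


A = translate([4.6, 6.7, 13]) cylinder(h=5.8, r=2.5) → bbox [2.1,4.2,13] .. [7.1,9.2,18.8]
B = cube([7.7, 6, 2.7]) → bbox [0,0,0] .. [7.7,6,2.7]
lo = A.lo+B.lo = [2.1+0, 4.2+0, 13+0] = [2.100,4.200,13.000]
hi = A.hi+B.hi = [7.1+7.7, 9.2+6, 18.8+2.7] = [14.800,15.200,21.500]
diag = √(12.7²+11²+8.5²) = √354.54 = 18.829

min=[2.100,4.200,13.000] max=[14.800,15.200,21.500] diag=18.829


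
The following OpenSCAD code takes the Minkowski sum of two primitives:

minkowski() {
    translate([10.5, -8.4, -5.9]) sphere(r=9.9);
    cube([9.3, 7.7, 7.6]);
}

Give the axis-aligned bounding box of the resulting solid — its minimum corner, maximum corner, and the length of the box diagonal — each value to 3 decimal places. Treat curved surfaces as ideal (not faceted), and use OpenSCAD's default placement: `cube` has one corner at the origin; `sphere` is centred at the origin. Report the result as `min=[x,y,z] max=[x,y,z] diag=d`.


min=[0.600,-18.300,-15.800] max=[29.700,9.200,11.600] diag=48.516

A = translate([10.5, -8.4, -5.9]) sphere(r=9.9) → bbox [0.6,-18.3,-15.8] .. [20.4,1.5,4]
B = cube([9.3, 7.7, 7.6]) → bbox [0,0,0] .. [9.3,7.7,7.6]
lo = A.lo+B.lo = [0.6+0, -18.3+0, -15.8+0] = [0.600,-18.300,-15.800]
hi = A.hi+B.hi = [20.4+9.3, 1.5+7.7, 4+7.6] = [29.700,9.200,11.600]
diag = √(29.1²+27.5²+27.4²) = √2353.82 = 48.516


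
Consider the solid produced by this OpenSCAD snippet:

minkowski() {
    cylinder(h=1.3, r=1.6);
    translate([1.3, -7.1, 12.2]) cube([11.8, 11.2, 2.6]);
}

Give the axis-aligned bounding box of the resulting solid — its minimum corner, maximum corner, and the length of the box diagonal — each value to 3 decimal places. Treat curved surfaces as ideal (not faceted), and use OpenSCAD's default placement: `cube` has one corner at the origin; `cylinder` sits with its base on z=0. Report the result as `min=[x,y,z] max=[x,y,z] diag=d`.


min=[-0.300,-8.700,12.200] max=[14.700,5.700,16.100] diag=21.156

A = translate([1.3, -7.1, 12.2]) cube([11.8, 11.2, 2.6]) → bbox [1.3,-7.1,12.2] .. [13.1,4.1,14.8]
B = cylinder(h=1.3, r=1.6) → bbox [-1.6,-1.6,0] .. [1.6,1.6,1.3]
lo = A.lo+B.lo = [1.3-1.6, -7.1-1.6, 12.2+0] = [-0.300,-8.700,12.200]
hi = A.hi+B.hi = [13.1+1.6, 4.1+1.6, 14.8+1.3] = [14.700,5.700,16.100]
diag = √(15²+14.4²+3.9²) = √447.57 = 21.156


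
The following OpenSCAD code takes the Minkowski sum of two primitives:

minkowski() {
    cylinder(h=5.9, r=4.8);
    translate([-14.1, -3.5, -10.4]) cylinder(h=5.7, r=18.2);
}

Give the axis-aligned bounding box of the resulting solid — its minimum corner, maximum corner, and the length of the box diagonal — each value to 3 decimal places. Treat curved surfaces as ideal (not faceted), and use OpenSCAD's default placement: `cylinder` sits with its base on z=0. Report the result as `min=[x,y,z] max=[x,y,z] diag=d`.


A = translate([-14.1, -3.5, -10.4]) cylinder(h=5.7, r=18.2) → bbox [-32.3,-21.7,-10.4] .. [4.1,14.7,-4.7]
B = cylinder(h=5.9, r=4.8) → bbox [-4.8,-4.8,0] .. [4.8,4.8,5.9]
lo = A.lo+B.lo = [-32.3-4.8, -21.7-4.8, -10.4+0] = [-37.100,-26.500,-10.400]
hi = A.hi+B.hi = [4.1+4.8, 14.7+4.8, -4.7+5.9] = [8.900,19.500,1.200]
diag = √(46²+46²+11.6²) = √4366.56 = 66.080

min=[-37.100,-26.500,-10.400] max=[8.900,19.500,1.200] diag=66.080


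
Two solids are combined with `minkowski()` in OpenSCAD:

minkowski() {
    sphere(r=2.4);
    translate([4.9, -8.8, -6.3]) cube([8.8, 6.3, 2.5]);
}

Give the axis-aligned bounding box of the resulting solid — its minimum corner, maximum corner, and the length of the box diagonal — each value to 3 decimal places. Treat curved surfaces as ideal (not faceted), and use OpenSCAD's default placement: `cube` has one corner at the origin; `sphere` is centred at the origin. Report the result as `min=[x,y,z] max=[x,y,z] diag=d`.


A = translate([4.9, -8.8, -6.3]) cube([8.8, 6.3, 2.5]) → bbox [4.9,-8.8,-6.3] .. [13.7,-2.5,-3.8]
B = sphere(r=2.4) → bbox [-2.4,-2.4,-2.4] .. [2.4,2.4,2.4]
lo = A.lo+B.lo = [4.9-2.4, -8.8-2.4, -6.3-2.4] = [2.500,-11.200,-8.700]
hi = A.hi+B.hi = [13.7+2.4, -2.5+2.4, -3.8+2.4] = [16.100,-0.100,-1.400]
diag = √(13.6²+11.1²+7.3²) = √361.46 = 19.012

min=[2.500,-11.200,-8.700] max=[16.100,-0.100,-1.400] diag=19.012


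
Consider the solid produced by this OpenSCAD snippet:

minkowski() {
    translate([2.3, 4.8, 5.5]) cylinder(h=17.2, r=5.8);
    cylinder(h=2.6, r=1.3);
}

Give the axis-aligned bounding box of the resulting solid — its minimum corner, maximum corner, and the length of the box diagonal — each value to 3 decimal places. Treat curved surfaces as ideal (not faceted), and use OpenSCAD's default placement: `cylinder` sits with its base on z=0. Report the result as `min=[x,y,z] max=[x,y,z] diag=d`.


min=[-4.800,-2.300,5.500] max=[9.400,11.900,25.300] diag=28.201

A = translate([2.3, 4.8, 5.5]) cylinder(h=17.2, r=5.8) → bbox [-3.5,-1,5.5] .. [8.1,10.6,22.7]
B = cylinder(h=2.6, r=1.3) → bbox [-1.3,-1.3,0] .. [1.3,1.3,2.6]
lo = A.lo+B.lo = [-3.5-1.3, -1-1.3, 5.5+0] = [-4.800,-2.300,5.500]
hi = A.hi+B.hi = [8.1+1.3, 10.6+1.3, 22.7+2.6] = [9.400,11.900,25.300]
diag = √(14.2²+14.2²+19.8²) = √795.32 = 28.201


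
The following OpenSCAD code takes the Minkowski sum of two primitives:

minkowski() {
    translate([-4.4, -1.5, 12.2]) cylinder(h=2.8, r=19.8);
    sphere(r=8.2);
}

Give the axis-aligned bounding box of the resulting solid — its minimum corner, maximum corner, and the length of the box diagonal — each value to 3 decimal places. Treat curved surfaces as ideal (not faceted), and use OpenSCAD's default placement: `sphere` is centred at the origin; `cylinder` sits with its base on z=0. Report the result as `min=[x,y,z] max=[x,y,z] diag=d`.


A = translate([-4.4, -1.5, 12.2]) cylinder(h=2.8, r=19.8) → bbox [-24.2,-21.3,12.2] .. [15.4,18.3,15]
B = sphere(r=8.2) → bbox [-8.2,-8.2,-8.2] .. [8.2,8.2,8.2]
lo = A.lo+B.lo = [-24.2-8.2, -21.3-8.2, 12.2-8.2] = [-32.400,-29.500,4.000]
hi = A.hi+B.hi = [15.4+8.2, 18.3+8.2, 15+8.2] = [23.600,26.500,23.200]
diag = √(56²+56²+19.2²) = √6640.64 = 81.490

min=[-32.400,-29.500,4.000] max=[23.600,26.500,23.200] diag=81.490


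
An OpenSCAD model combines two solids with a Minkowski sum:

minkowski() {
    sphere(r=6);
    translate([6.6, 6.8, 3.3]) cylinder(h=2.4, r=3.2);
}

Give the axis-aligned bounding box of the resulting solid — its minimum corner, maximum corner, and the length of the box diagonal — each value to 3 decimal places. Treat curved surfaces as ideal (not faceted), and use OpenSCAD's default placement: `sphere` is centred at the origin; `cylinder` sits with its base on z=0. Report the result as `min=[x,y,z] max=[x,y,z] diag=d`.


A = translate([6.6, 6.8, 3.3]) cylinder(h=2.4, r=3.2) → bbox [3.4,3.6,3.3] .. [9.8,10,5.7]
B = sphere(r=6) → bbox [-6,-6,-6] .. [6,6,6]
lo = A.lo+B.lo = [3.4-6, 3.6-6, 3.3-6] = [-2.600,-2.400,-2.700]
hi = A.hi+B.hi = [9.8+6, 10+6, 5.7+6] = [15.800,16.000,11.700]
diag = √(18.4²+18.4²+14.4²) = √884.48 = 29.740

min=[-2.600,-2.400,-2.700] max=[15.800,16.000,11.700] diag=29.740


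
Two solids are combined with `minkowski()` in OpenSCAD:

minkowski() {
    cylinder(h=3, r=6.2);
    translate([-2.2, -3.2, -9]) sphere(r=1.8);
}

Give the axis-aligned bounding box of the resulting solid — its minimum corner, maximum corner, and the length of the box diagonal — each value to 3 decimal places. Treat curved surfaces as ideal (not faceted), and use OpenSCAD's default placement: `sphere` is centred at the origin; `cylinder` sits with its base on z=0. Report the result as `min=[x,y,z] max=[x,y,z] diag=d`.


min=[-10.200,-11.200,-10.800] max=[5.800,4.800,-4.200] diag=23.570

A = translate([-2.2, -3.2, -9]) sphere(r=1.8) → bbox [-4,-5,-10.8] .. [-0.4,-1.4,-7.2]
B = cylinder(h=3, r=6.2) → bbox [-6.2,-6.2,0] .. [6.2,6.2,3]
lo = A.lo+B.lo = [-4-6.2, -5-6.2, -10.8+0] = [-10.200,-11.200,-10.800]
hi = A.hi+B.hi = [-0.4+6.2, -1.4+6.2, -7.2+3] = [5.800,4.800,-4.200]
diag = √(16²+16²+6.6²) = √555.56 = 23.570


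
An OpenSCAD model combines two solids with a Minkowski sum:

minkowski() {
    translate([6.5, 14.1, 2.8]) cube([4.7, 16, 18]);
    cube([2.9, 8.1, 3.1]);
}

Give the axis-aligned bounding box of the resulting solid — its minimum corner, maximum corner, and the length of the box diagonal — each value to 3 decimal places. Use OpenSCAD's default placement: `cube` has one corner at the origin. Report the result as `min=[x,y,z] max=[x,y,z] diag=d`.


A = translate([6.5, 14.1, 2.8]) cube([4.7, 16, 18]) → bbox [6.5,14.1,2.8] .. [11.2,30.1,20.8]
B = cube([2.9, 8.1, 3.1]) → bbox [0,0,0] .. [2.9,8.1,3.1]
lo = A.lo+B.lo = [6.5+0, 14.1+0, 2.8+0] = [6.500,14.100,2.800]
hi = A.hi+B.hi = [11.2+2.9, 30.1+8.1, 20.8+3.1] = [14.100,38.200,23.900]
diag = √(7.6²+24.1²+21.1²) = √1083.78 = 32.921

min=[6.500,14.100,2.800] max=[14.100,38.200,23.900] diag=32.921


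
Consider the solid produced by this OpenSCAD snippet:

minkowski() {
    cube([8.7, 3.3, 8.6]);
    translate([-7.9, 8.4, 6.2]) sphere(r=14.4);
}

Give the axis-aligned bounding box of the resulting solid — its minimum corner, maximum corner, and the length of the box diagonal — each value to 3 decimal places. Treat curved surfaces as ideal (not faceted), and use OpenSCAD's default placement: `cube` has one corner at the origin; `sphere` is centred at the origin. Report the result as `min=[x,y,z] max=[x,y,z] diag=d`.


min=[-22.300,-6.000,-8.200] max=[15.200,26.100,29.200] diag=61.931

A = translate([-7.9, 8.4, 6.2]) sphere(r=14.4) → bbox [-22.3,-6,-8.2] .. [6.5,22.8,20.6]
B = cube([8.7, 3.3, 8.6]) → bbox [0,0,0] .. [8.7,3.3,8.6]
lo = A.lo+B.lo = [-22.3+0, -6+0, -8.2+0] = [-22.300,-6.000,-8.200]
hi = A.hi+B.hi = [6.5+8.7, 22.8+3.3, 20.6+8.6] = [15.200,26.100,29.200]
diag = √(37.5²+32.1²+37.4²) = √3835.42 = 61.931


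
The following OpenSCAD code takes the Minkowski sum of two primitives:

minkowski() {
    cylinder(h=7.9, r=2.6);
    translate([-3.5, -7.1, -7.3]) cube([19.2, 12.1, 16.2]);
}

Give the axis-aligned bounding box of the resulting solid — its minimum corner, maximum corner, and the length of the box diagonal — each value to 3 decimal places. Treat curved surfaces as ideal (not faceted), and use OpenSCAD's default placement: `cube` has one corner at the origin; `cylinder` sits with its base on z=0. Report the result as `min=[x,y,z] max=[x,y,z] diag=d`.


A = translate([-3.5, -7.1, -7.3]) cube([19.2, 12.1, 16.2]) → bbox [-3.5,-7.1,-7.3] .. [15.7,5,8.9]
B = cylinder(h=7.9, r=2.6) → bbox [-2.6,-2.6,0] .. [2.6,2.6,7.9]
lo = A.lo+B.lo = [-3.5-2.6, -7.1-2.6, -7.3+0] = [-6.100,-9.700,-7.300]
hi = A.hi+B.hi = [15.7+2.6, 5+2.6, 8.9+7.9] = [18.300,7.600,16.800]
diag = √(24.4²+17.3²+24.1²) = √1475.46 = 38.412

min=[-6.100,-9.700,-7.300] max=[18.300,7.600,16.800] diag=38.412
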